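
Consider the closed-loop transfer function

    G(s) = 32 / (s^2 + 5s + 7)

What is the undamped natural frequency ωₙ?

ωₙ ≈ 2.646 rad/s

Compare the denominator to the standard form s^2 + 2ζωₙs + ωₙ².
ωₙ² = 7, so ωₙ = √7 ≈ 2.646 rad/s.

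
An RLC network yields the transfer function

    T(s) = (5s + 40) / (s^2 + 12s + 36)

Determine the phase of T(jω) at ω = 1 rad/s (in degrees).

At s = j1: numerator = 40 + j5, denominator = 35 + j12.
∠T = ∠num − ∠den = 7.1250° − (18.925°) = -11.80°.

∠T(j1) ≈ -11.80°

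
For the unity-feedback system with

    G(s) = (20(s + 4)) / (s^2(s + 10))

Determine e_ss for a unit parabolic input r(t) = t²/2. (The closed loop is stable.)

G(s) has 2 poles at the origin.
This is a Type 2 system. Ka = lim_{s→0} s^2·G(s) = 80/10 = 8.
e_ss = 1/Ka = 1/(8) = 1/8 ≈ 0.1250.

e_ss = 0.1250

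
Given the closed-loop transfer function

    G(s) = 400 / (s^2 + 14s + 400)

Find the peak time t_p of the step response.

t_p ≈ 0.1677 s

Comparing s^2 + 14s + 400 to s^2 + 2ζωₙs + ωₙ²: ωₙ = 20 rad/s and ζ = 14/(2·20) = 0.35.
ζωₙ = 14/2 = 7, so ω_d = ωₙ√(1−ζ²) = √(ωₙ² − (ζωₙ)²) = √(400 − 7²) = √351 ≈ 18.73 rad/s.
t_p = π/ω_d = π/18.73 ≈ 0.1677 s.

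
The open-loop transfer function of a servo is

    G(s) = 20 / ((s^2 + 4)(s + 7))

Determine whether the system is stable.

marginally stable

The poles can be read from the denominator factors: s = 2j, -2j, -7.
Since the simple pole(s) at s = ±2j lie on the jω-axis with none in the right half-plane, the system is marginally stable.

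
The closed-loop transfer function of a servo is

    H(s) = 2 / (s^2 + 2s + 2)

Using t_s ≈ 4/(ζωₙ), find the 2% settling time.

Comparing s^2 + 2s + 2 to s^2 + 2ζωₙs + ωₙ²: ωₙ = √2 ≈ 1.414 rad/s and ζ = 2/(2·√2) ≈ 0.7071.
ζωₙ = 2/2 = 1, so t_s ≈ 4/(ζωₙ) = 4/1 = 4 s.

t_s ≈ 4 s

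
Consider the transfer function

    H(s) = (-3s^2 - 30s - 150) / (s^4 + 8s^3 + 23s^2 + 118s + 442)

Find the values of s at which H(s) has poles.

The poles are the roots of the denominator s^4 + 8s^3 + 23s^2 + 118s + 442 = 0.
No real roots exist; factor into two real quadratics: (s^2 + 10s + 26)(s^2 - 2s + 17) = 0.
Each quadratic gives a conjugate pair via the quadratic formula.

s = -5 ± j, 1 ± 4j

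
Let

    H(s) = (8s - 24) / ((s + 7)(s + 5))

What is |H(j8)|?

Substitute s = j8: numerator = -24 + j64, denominator = -29 + j96.
|H(j8)| = |-24 + j64| / |-29 + j96| = 68.352 / 100.28 ≈ 0.6816.

|H(j8)| ≈ 0.6816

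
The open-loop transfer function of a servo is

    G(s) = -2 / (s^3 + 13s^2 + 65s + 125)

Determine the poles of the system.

The poles are the roots of the denominator s^3 + 13s^2 + 65s + 125 = 0.
Trying s = -5: the polynomial evaluates to 0, so (s + 5) is a factor.
Dividing out leaves s^2 + 8s + 25 = 0.
The quadratic formula then gives s = -4 ± 3j.

s = -4 + 3j, -4 - 3j, -5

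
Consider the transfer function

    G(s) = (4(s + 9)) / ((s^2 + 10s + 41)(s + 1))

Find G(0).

G(0) = 36/41 ≈ 0.8780

At s = 0 each factor (s + a) contributes a and each (s^2 + bs + c) contributes c.
G(0) = 4·(9) / ((41) · (1)) = 36/41 = 36/41.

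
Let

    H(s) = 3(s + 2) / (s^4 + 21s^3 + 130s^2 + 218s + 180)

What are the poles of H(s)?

s = -10, -9, -1 + j, -1 - j

The poles are the roots of the denominator s^4 + 21s^3 + 130s^2 + 218s + 180 = 0.
Trying s = -10: the polynomial evaluates to 0, so (s + 10) is a factor.
Dividing out leaves s^3 + 11s^2 + 20s + 18 = 0.
This factors further as (s + 9)(s^2 + 2s + 2) = 0.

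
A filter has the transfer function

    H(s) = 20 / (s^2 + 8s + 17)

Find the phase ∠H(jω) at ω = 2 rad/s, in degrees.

∠H(j2) ≈ -50.91°

At s = j2: numerator = 20, denominator = 13 + j16.
∠H = ∠num − ∠den = 0° − (50.906°) = -50.91°.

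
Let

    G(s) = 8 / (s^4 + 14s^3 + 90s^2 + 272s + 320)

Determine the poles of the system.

s = -4 ± 4j, -3 ± j

The poles are the roots of the denominator s^4 + 14s^3 + 90s^2 + 272s + 320 = 0.
No real roots exist; factor into two real quadratics: (s^2 + 8s + 32)(s^2 + 6s + 10) = 0.
Each quadratic gives a conjugate pair via the quadratic formula.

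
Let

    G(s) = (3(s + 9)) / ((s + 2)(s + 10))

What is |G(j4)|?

|G(j4)| ≈ 0.6134

Substitute s = j4: numerator = 27 + j12, denominator = 4 + j48.
|G(j4)| = |27 + j12| / |4 + j48| = 29.547 / 48.166 ≈ 0.6134.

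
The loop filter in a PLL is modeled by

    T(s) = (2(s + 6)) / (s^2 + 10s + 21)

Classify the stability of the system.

stable

The denominator s^2 + 10s + 21 factors as (s + 7)(s + 3), giving poles at s = -7, -3.
Since all poles lie strictly in the left half-plane, the system is stable.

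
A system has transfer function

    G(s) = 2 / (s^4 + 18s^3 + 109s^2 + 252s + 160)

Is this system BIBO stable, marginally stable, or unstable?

stable

The denominator s^4 + 18s^3 + 109s^2 + 252s + 160 factors as (s + 8)(s + 5)(s + 1)(s + 4), giving poles at s = -8, -5, -1, -4.
Since all poles lie strictly in the left half-plane, the system is stable.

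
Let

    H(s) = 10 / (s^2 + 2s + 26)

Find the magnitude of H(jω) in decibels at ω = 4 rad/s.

|H(j4)|_dB ≈ -2.15 dB

Substitute s = j4: numerator = 10, denominator = 10 + j8.
|H(j4)| = |10| / |10 + j8| = 10 / 12.806 ≈ 0.7809.
In decibels: 20·log₁₀(0.7809) ≈ -2.15 dB.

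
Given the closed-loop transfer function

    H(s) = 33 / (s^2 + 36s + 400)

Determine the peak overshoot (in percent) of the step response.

Comparing s^2 + 36s + 400 to s^2 + 2ζωₙs + ωₙ²: ωₙ = 20 rad/s and ζ = 36/(2·20) = 0.9.
%OS = 100·exp(−πζ/√(1−ζ²)) = 100·exp(−π·0.9/√(1−0.9²)) ≈ 0.152%.

%OS ≈ 0.152%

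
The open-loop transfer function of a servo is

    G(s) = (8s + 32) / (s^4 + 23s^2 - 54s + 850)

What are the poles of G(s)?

s = 3 ± 4j, -3 ± 5j

The poles are the roots of the denominator s^4 + 23s^2 - 54s + 850 = 0.
No real roots exist; factor into two real quadratics: (s^2 - 6s + 25)(s^2 + 6s + 34) = 0.
Each quadratic gives a conjugate pair via the quadratic formula.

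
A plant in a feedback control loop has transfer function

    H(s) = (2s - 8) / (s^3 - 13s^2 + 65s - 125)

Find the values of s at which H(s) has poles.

s = 4 ± 3j, 5

The poles are the roots of the denominator s^3 - 13s^2 + 65s - 125 = 0.
Trying s = 5: the polynomial evaluates to 0, so (s - 5) is a factor.
Dividing out leaves s^2 - 8s + 25 = 0.
The quadratic formula then gives s = 4 ± 3j.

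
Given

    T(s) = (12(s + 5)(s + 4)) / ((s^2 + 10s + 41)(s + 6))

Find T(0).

At s = 0 each factor (s + a) contributes a and each (s^2 + bs + c) contributes c.
T(0) = 12·(5) · (4) / ((41) · (6)) = 240/246 = 40/41.

T(0) = 40/41 ≈ 0.9756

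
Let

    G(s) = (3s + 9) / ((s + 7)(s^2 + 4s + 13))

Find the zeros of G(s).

Set the numerator to zero: 3s + 9 = 0, i.e. 3·(s + 3) = 0.
So s = -3.

s = -3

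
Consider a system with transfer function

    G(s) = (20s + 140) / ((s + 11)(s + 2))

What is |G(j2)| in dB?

Substitute s = j2: numerator = 140 + j40, denominator = 18 + j26.
|G(j2)| = |140 + j40| / |18 + j26| = 145.60 / 31.623 ≈ 4.604.
In decibels: 20·log₁₀(4.604) ≈ 13.3 dB.

|G(j2)|_dB ≈ 13.3 dB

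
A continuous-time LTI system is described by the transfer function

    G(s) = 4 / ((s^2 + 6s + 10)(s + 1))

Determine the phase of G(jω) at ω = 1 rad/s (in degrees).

At s = j1: numerator = 4, denominator = 3 + j15.
∠G = ∠num − ∠den = 0° − (78.690°) = -78.69°.

∠G(j1) ≈ -78.69°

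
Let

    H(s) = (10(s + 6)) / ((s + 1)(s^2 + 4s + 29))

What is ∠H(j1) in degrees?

At s = j1: numerator = 60 + j10, denominator = 24 + j32.
∠H = ∠num − ∠den = 9.4623° − (53.130°) = -43.67°.

∠H(j1) ≈ -43.67°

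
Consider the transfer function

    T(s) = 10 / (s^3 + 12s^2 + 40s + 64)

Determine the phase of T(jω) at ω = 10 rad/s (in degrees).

∠T(j10) ≈ 152.2°

At s = j10: numerator = 10, denominator = -1136 - j600.
∠T = ∠num − ∠den = 0° − (-152.16°) = 152.2°.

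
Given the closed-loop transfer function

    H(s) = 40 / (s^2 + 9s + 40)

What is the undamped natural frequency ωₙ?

ωₙ ≈ 6.325 rad/s

Compare the denominator to the standard form s^2 + 2ζωₙs + ωₙ².
ωₙ² = 40, so ωₙ = √40 ≈ 6.325 rad/s.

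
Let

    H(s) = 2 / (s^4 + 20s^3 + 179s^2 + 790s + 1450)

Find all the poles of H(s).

The poles are the roots of the denominator s^4 + 20s^3 + 179s^2 + 790s + 1450 = 0.
No real roots exist; factor into two real quadratics: (s^2 + 10s + 29)(s^2 + 10s + 50) = 0.
Each quadratic gives a conjugate pair via the quadratic formula.

s = -5 ± 2j, -5 ± 5j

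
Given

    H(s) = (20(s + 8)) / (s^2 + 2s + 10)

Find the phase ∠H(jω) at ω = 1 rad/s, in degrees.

At s = j1: numerator = 160 + j20, denominator = 9 + j2.
∠H = ∠num − ∠den = 7.1250° − (12.529°) = -5.404°.

∠H(j1) ≈ -5.404°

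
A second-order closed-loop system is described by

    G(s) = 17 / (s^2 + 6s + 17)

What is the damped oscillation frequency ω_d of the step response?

ω_d ≈ 2.828 rad/s

Comparing s^2 + 6s + 17 to s^2 + 2ζωₙs + ωₙ²: ωₙ = √17 ≈ 4.123 rad/s and ζ = 6/(2·√17) ≈ 0.7276.
ζωₙ = 6/2 = 3, so ω_d = ωₙ√(1−ζ²) = √(ωₙ² − (ζωₙ)²) = √(17 − 3²) = √8 ≈ 2.828 rad/s.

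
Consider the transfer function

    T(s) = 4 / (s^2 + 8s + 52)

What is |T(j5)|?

|T(j5)| ≈ 0.08288

Substitute s = j5: numerator = 4, denominator = 27 + j40.
|T(j5)| = |4| / |27 + j40| = 4 / 48.260 ≈ 0.08288.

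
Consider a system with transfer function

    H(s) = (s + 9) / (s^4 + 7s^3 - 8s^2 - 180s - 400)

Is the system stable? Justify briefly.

unstable

The denominator s^4 + 7s^3 - 8s^2 - 180s - 400 factors as (s^2 + 8s + 20)(s - 5)(s + 4), giving poles at s = -4 ± 2j, 5, -4.
Since the pole(s) at s = 5 lie in the right half-plane, the system is unstable.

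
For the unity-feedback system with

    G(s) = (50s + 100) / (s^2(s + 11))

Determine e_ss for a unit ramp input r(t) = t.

G(s) has 2 poles at the origin.
This is a Type 2 system; for a ramp input the steady-state error is zero.

e_ss = 0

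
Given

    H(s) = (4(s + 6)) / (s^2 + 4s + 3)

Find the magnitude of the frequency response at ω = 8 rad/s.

|H(j8)| ≈ 0.5807

Substitute s = j8: numerator = 24 + j32, denominator = -61 + j32.
|H(j8)| = |24 + j32| / |-61 + j32| = 40 / 68.884 ≈ 0.5807.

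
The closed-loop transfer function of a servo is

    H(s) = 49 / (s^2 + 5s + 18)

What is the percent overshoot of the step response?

%OS ≈ 10.1%

Comparing s^2 + 5s + 18 to s^2 + 2ζωₙs + ωₙ²: ωₙ = √18 ≈ 4.243 rad/s and ζ = 5/(2·√18) ≈ 0.5893.
%OS = 100·exp(−πζ/√(1−ζ²)) = 100·exp(−π·0.5893/√(1−0.5893²)) ≈ 10.1%.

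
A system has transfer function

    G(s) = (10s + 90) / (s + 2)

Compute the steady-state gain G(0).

Set s = 0: G(0) = (90) / (2) = 45.

G(0) = 45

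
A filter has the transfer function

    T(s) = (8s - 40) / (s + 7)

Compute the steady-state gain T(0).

Set s = 0: T(0) = (-40) / (7) = -40/7.

T(0) = -40/7 ≈ -5.714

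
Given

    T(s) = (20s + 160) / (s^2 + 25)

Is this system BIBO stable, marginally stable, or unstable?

The denominator s^2 + 25 factors as (s^2 + 25), giving poles at s = 5j, -5j.
Since the simple pole(s) at s = ±5j lie on the jω-axis with none in the right half-plane, the system is marginally stable.

marginally stable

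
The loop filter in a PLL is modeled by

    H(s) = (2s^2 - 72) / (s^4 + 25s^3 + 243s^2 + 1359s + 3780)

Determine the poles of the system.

The poles are the roots of the denominator s^4 + 25s^3 + 243s^2 + 1359s + 3780 = 0.
Trying s = -12: the polynomial evaluates to 0, so (s + 12) is a factor.
Dividing out leaves s^3 + 13s^2 + 87s + 315 = 0.
This factors further as (s^2 + 6s + 45)(s + 7) = 0.

s = -3 + 6j, -3 - 6j, -12, -7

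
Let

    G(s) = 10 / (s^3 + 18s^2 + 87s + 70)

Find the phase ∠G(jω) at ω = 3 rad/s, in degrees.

∠G(j3) ≈ -111.5°

At s = j3: numerator = 10, denominator = -92 + j234.
∠G = ∠num − ∠den = 0° − (111.46°) = -111.5°.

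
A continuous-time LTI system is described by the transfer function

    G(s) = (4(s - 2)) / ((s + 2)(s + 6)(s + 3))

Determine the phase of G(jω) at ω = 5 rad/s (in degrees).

∠G(j5) ≈ -55.24°

At s = j5: numerator = -8 + j20, denominator = -239 + j55.
∠G = ∠num − ∠den = 111.80° − (167.04°) = -55.24°.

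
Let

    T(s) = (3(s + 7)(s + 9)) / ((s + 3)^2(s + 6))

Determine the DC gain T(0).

T(0) = 7/2 ≈ 3.500

At s = 0 each factor (s + a) contributes a and each (s^2 + bs + c) contributes c.
T(0) = 3·(7) · (9) / ((3) · (6) · (3)) = 189/54 = 7/2.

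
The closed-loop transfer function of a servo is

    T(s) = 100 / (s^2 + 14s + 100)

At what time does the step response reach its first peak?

t_p ≈ 0.4399 s

Comparing s^2 + 14s + 100 to s^2 + 2ζωₙs + ωₙ²: ωₙ = 10 rad/s and ζ = 14/(2·10) = 0.7.
ζωₙ = 14/2 = 7, so ω_d = ωₙ√(1−ζ²) = √(ωₙ² − (ζωₙ)²) = √(100 − 7²) = √51 ≈ 7.141 rad/s.
t_p = π/ω_d = π/7.141 ≈ 0.4399 s.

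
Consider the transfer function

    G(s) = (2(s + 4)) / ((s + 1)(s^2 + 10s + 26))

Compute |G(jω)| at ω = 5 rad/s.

|G(j5)| ≈ 0.05022

Substitute s = j5: numerator = 8 + j10, denominator = -249 + j55.
|G(j5)| = |8 + j10| / |-249 + j55| = 12.806 / 255.00 ≈ 0.05022.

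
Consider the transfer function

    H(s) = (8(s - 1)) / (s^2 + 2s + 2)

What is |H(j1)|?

|H(j1)| ≈ 5.060

Substitute s = j1: numerator = -8 + j8, denominator = 1 + j2.
|H(j1)| = |-8 + j8| / |1 + j2| = 11.314 / 2.2361 ≈ 5.060.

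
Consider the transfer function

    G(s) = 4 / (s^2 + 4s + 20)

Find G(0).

G(0) = 1/5 ≈ 0.2000

Set s = 0: G(0) = (4) / (20) = 1/5.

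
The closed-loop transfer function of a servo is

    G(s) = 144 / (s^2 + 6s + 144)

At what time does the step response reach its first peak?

Comparing s^2 + 6s + 144 to s^2 + 2ζωₙs + ωₙ²: ωₙ = 12 rad/s and ζ = 6/(2·12) = 0.25.
ζωₙ = 6/2 = 3, so ω_d = ωₙ√(1−ζ²) = √(ωₙ² − (ζωₙ)²) = √(144 − 3²) = √135 ≈ 11.62 rad/s.
t_p = π/ω_d = π/11.62 ≈ 0.2704 s.

t_p ≈ 0.2704 s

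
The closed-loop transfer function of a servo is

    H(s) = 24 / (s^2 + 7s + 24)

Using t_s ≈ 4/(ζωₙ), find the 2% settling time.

t_s ≈ 1.143 s

Comparing s^2 + 7s + 24 to s^2 + 2ζωₙs + ωₙ²: ωₙ = √24 ≈ 4.899 rad/s and ζ = 7/(2·√24) ≈ 0.7144.
ζωₙ = 7/2 = 3.5, so t_s ≈ 4/(ζωₙ) = 4/3.5 ≈ 1.143 s.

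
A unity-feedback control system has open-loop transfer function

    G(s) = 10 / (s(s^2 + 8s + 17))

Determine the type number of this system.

Type 1

The denominator has 1 factor of s at the origin (free integrator), so this is a Type 1 system.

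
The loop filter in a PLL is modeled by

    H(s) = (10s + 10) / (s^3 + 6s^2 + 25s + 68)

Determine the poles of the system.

The poles are the roots of the denominator s^3 + 6s^2 + 25s + 68 = 0.
Trying s = -4: the polynomial evaluates to 0, so (s + 4) is a factor.
Dividing out leaves s^2 + 2s + 17 = 0.
The quadratic formula then gives s = -1 ± 4j.

s = -4, -1 + 4j, -1 - 4j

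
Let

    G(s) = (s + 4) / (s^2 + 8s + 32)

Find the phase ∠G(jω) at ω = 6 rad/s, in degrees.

∠G(j6) ≈ -38.45°

At s = j6: numerator = 4 + j6, denominator = -4 + j48.
∠G = ∠num − ∠den = 56.310° − (94.764°) = -38.45°.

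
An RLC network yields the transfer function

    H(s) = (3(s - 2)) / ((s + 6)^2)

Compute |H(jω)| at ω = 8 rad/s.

|H(j8)| ≈ 0.2474

Substitute s = j8: numerator = -6 + j24, denominator = -28 + j96.
|H(j8)| = |-6 + j24| / |-28 + j96| = 24.739 / 100 ≈ 0.2474.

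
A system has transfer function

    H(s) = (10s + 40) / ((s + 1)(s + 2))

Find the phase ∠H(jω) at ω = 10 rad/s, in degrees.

∠H(j10) ≈ -94.78°

At s = j10: numerator = 40 + j100, denominator = -98 + j30.
∠H = ∠num − ∠den = 68.199° − (162.98°) = -94.78°.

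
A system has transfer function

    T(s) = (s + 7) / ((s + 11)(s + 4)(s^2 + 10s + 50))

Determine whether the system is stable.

stable

The poles can be read from the denominator factors: s = -11, -4, -5 ± 5j.
Since all poles lie strictly in the left half-plane, the system is stable.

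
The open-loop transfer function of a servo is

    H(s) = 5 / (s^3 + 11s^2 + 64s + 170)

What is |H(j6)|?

Substitute s = j6: numerator = 5, denominator = -226 + j168.
|H(j6)| = |5| / |-226 + j168| = 5 / 281.60 ≈ 0.01776.

|H(j6)| ≈ 0.01776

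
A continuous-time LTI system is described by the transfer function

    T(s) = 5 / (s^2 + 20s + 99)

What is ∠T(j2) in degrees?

∠T(j2) ≈ -22.83°

At s = j2: numerator = 5, denominator = 95 + j40.
∠T = ∠num − ∠den = 0° − (22.834°) = -22.83°.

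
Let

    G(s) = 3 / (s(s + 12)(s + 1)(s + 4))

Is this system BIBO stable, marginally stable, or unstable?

The poles can be read from the denominator factors: s = 0, -12, -1, -4.
Since the simple pole(s) at s = 0 lie on the jω-axis with none in the right half-plane, the system is marginally stable.

marginally stable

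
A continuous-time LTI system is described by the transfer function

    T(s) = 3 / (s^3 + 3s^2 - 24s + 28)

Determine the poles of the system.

The poles are the roots of the denominator s^3 + 3s^2 - 24s + 28 = 0.
Trying s = -7: the polynomial evaluates to 0, so (s + 7) is a factor.
Dividing out leaves s^2 - 4s + 4 = 0.
Factoring the quadratic: (s - 2)^2 = 0.

s = -7, 2, 2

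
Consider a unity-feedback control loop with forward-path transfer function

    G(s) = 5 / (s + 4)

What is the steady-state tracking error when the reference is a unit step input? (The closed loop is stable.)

e_ss = 0.4444

G(s) has no poles at the origin.
This is a Type 0 system. Kp = lim_{s→0} G(s) = 5/4.
e_ss = 1/(1 + Kp) = 1/(1 + 5/4) = 4/9 ≈ 0.4444.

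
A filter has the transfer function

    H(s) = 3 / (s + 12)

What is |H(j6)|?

|H(j6)| ≈ 0.2236

Substitute s = j6: numerator = 3, denominator = 12 + j6.
|H(j6)| = |3| / |12 + j6| = 3 / 13.416 ≈ 0.2236.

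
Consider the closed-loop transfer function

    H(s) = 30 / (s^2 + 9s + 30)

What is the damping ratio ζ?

ζ ≈ 0.8216

Compare the denominator to the standard form s^2 + 2ζωₙs + ωₙ².
ωₙ² = 30, so ωₙ = √30 ≈ 5.477 rad/s.
2ζωₙ = 9, so ζ = 9/(2·√30) ≈ 0.8216.
With ζ = 0.8216 the response is underdamped.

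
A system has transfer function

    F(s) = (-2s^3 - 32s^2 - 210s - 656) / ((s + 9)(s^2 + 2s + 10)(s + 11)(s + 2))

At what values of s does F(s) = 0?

s = -8, -4 + 5j, -4 - 5j

Set the numerator to zero: -2s^3 - 32s^2 - 210s - 656 = 0, i.e. -2·(s^3 + 16s^2 + 105s + 328) = 0.
Factoring: (s + 8)(s^2 + 8s + 41) = 0.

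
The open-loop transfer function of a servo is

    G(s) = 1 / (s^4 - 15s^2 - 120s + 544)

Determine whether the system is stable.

unstable

The denominator s^4 - 15s^2 - 120s + 544 factors as (s^2 - 8s + 17)(s^2 + 8s + 32), giving poles at s = 4 + j, 4 - j, -4 + 4j, -4 - 4j.
Since the pole(s) at s = 4 ± j lie in the right half-plane, the system is unstable.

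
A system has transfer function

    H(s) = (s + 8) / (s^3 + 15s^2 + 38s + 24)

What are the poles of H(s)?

s = -2, -12, -1

The poles are the roots of the denominator s^3 + 15s^2 + 38s + 24 = 0.
Trying s = -2: the polynomial evaluates to 0, so (s + 2) is a factor.
Dividing out leaves s^2 + 13s + 12 = 0.
Factoring the quadratic: (s + 12)(s + 1) = 0.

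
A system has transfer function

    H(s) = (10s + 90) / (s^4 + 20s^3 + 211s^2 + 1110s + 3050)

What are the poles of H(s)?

The poles are the roots of the denominator s^4 + 20s^3 + 211s^2 + 1110s + 3050 = 0.
No real roots exist; factor into two real quadratics: (s^2 + 10s + 50)(s^2 + 10s + 61) = 0.
Each quadratic gives a conjugate pair via the quadratic formula.

s = -5 + 5j, -5 - 5j, -5 + 6j, -5 - 6j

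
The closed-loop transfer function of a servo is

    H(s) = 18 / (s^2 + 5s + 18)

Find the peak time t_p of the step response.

Comparing s^2 + 5s + 18 to s^2 + 2ζωₙs + ωₙ²: ωₙ = √18 ≈ 4.243 rad/s and ζ = 5/(2·√18) ≈ 0.5893.
ζωₙ = 5/2 = 2.5, so ω_d = ωₙ√(1−ζ²) = √(ωₙ² − (ζωₙ)²) = √(18 − 2.5²) = √11.75 ≈ 3.428 rad/s.
t_p = π/ω_d = π/3.428 ≈ 0.9165 s.

t_p ≈ 0.9165 s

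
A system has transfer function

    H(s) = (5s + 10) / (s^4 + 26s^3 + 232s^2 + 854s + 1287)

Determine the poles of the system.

s = -11, -3 ± 2j, -9

The poles are the roots of the denominator s^4 + 26s^3 + 232s^2 + 854s + 1287 = 0.
Trying s = -11: the polynomial evaluates to 0, so (s + 11) is a factor.
Dividing out leaves s^3 + 15s^2 + 67s + 117 = 0.
This factors further as (s^2 + 6s + 13)(s + 9) = 0.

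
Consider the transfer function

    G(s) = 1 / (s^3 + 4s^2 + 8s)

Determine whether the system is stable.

The denominator s^3 + 4s^2 + 8s factors as s(s^2 + 4s + 8), giving poles at s = 0, -2 + 2j, -2 - 2j.
Since the simple pole(s) at s = 0 lie on the jω-axis with none in the right half-plane, the system is marginally stable.

marginally stable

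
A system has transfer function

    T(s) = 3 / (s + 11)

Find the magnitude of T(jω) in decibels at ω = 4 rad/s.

Substitute s = j4: numerator = 3, denominator = 11 + j4.
|T(j4)| = |3| / |11 + j4| = 3 / 11.705 ≈ 0.2563.
In decibels: 20·log₁₀(0.2563) ≈ -11.8 dB.

|T(j4)|_dB ≈ -11.8 dB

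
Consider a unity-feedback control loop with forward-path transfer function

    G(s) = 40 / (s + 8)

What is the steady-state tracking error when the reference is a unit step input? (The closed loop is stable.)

G(s) has no poles at the origin.
This is a Type 0 system. Kp = lim_{s→0} G(s) = 40/8 = 5.
e_ss = 1/(1 + Kp) = 1/(1 + 5) = 1/6 ≈ 0.1667.

e_ss = 0.1667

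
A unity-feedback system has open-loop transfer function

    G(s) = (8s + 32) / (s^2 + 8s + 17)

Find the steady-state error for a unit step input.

G(s) has no poles at the origin.
This is a Type 0 system. Kp = lim_{s→0} G(s) = 32/17.
e_ss = 1/(1 + Kp) = 1/(1 + 32/17) = 17/49 ≈ 0.3469.

e_ss = 0.3469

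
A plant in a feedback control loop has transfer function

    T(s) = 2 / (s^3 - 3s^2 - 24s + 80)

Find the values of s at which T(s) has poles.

The poles are the roots of the denominator s^3 - 3s^2 - 24s + 80 = 0.
Trying s = -5: the polynomial evaluates to 0, so (s + 5) is a factor.
Dividing out leaves s^2 - 8s + 16 = 0.
Factoring the quadratic: (s - 4)^2 = 0.

s = -5, 4, 4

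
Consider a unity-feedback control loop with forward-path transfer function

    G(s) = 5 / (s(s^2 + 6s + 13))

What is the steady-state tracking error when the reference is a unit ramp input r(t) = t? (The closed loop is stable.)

e_ss = 2.600

G(s) has one pole at the origin.
This is a Type 1 system. Kv = lim_{s→0} s·G(s) = 5/13.
e_ss = 1/Kv = 1/(5/13) = 13/5 ≈ 2.600.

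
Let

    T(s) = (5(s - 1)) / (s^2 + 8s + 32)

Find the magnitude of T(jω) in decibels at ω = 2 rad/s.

|T(j2)|_dB ≈ -9.20 dB

Substitute s = j2: numerator = -5 + j10, denominator = 28 + j16.
|T(j2)| = |-5 + j10| / |28 + j16| = 11.180 / 32.249 ≈ 0.3467.
In decibels: 20·log₁₀(0.3467) ≈ -9.20 dB.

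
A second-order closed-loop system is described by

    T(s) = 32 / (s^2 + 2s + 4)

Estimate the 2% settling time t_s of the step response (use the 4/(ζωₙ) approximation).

t_s ≈ 4 s

Comparing s^2 + 2s + 4 to s^2 + 2ζωₙs + ωₙ²: ωₙ = 2 rad/s and ζ = 2/(2·2) = 0.5.
ζωₙ = 2/2 = 1, so t_s ≈ 4/(ζωₙ) = 4/1 = 4 s.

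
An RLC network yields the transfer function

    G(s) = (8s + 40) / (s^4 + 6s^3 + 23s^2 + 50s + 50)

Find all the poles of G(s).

The poles are the roots of the denominator s^4 + 6s^3 + 23s^2 + 50s + 50 = 0.
No real roots exist; factor into two real quadratics: (s^2 + 2s + 10)(s^2 + 4s + 5) = 0.
Each quadratic gives a conjugate pair via the quadratic formula.

s = -1 ± 3j, -2 ± j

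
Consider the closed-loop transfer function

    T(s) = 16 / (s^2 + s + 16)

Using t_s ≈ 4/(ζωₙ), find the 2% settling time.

Comparing s^2 + s + 16 to s^2 + 2ζωₙs + ωₙ²: ωₙ = 4 rad/s and ζ = 1/(2·4) = 0.125.
ζωₙ = 1/2 = 0.5, so t_s ≈ 4/(ζωₙ) = 4/0.5 = 8 s.

t_s ≈ 8 s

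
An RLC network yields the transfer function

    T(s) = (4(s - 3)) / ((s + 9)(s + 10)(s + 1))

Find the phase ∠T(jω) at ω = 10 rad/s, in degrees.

∠T(j10) ≈ -70.60°

At s = j10: numerator = -12 + j40, denominator = -1910 + j90.
∠T = ∠num − ∠den = 106.70° − (177.30°) = -70.60°.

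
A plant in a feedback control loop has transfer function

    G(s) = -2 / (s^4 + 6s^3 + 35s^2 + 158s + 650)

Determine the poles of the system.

s = 1 + 5j, 1 - 5j, -4 + 3j, -4 - 3j

The poles are the roots of the denominator s^4 + 6s^3 + 35s^2 + 158s + 650 = 0.
No real roots exist; factor into two real quadratics: (s^2 - 2s + 26)(s^2 + 8s + 25) = 0.
Each quadratic gives a conjugate pair via the quadratic formula.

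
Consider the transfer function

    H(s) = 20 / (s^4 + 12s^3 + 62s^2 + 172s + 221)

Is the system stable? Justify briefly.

stable

The denominator s^4 + 12s^3 + 62s^2 + 172s + 221 factors as (s^2 + 8s + 17)(s^2 + 4s + 13), giving poles at s = -4 + j, -4 - j, -2 + 3j, -2 - 3j.
Since all poles lie strictly in the left half-plane, the system is stable.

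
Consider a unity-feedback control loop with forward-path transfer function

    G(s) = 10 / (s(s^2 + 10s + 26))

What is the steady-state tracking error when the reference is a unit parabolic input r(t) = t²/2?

G(s) has one pole at the origin.
This is a Type 1 system; Ka = lim_{s→0} s^2·G(s) = 0, so the steady-state error for a parabola input is infinite.

e_ss = ∞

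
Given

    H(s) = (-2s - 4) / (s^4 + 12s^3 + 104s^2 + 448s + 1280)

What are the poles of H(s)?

s = -4 + 4j, -4 - 4j, -2 + 6j, -2 - 6j

The poles are the roots of the denominator s^4 + 12s^3 + 104s^2 + 448s + 1280 = 0.
No real roots exist; factor into two real quadratics: (s^2 + 8s + 32)(s^2 + 4s + 40) = 0.
Each quadratic gives a conjugate pair via the quadratic formula.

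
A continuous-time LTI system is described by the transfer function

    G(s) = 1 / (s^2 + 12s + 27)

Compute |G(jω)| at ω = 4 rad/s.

Substitute s = j4: numerator = 1, denominator = 11 + j48.
|G(j4)| = |1| / |11 + j48| = 1 / 49.244 ≈ 0.02031.

|G(j4)| ≈ 0.02031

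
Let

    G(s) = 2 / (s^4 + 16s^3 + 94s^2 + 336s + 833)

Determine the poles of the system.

The poles are the roots of the denominator s^4 + 16s^3 + 94s^2 + 336s + 833 = 0.
Trying s = -7: the polynomial evaluates to 0, so (s + 7) is a factor.
Dividing out leaves s^3 + 9s^2 + 31s + 119 = 0.
This factors further as (s^2 + 2s + 17)(s + 7) = 0.

s = -1 ± 4j, -7, -7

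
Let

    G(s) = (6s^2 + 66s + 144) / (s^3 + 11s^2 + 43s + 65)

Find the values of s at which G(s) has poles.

The poles are the roots of the denominator s^3 + 11s^2 + 43s + 65 = 0.
Trying s = -5: the polynomial evaluates to 0, so (s + 5) is a factor.
Dividing out leaves s^2 + 6s + 13 = 0.
The quadratic formula then gives s = -3 ± 2j.

s = -3 ± 2j, -5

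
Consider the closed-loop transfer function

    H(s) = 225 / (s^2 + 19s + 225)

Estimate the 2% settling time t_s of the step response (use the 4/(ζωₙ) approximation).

t_s ≈ 0.4211 s

Comparing s^2 + 19s + 225 to s^2 + 2ζωₙs + ωₙ²: ωₙ = 15 rad/s and ζ = 19/(2·15) ≈ 0.6333.
ζωₙ = 19/2 = 9.5, so t_s ≈ 4/(ζωₙ) = 4/9.5 ≈ 0.4211 s.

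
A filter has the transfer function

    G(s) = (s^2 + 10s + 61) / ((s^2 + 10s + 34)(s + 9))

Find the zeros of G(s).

s = -5 ± 6j

Set the numerator to zero: s^2 + 10s + 61 = 0.
Factoring: (s^2 + 10s + 61) = 0.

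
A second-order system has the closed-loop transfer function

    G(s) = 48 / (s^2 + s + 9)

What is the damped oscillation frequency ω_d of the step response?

ω_d ≈ 2.958 rad/s

Comparing s^2 + s + 9 to s^2 + 2ζωₙs + ωₙ²: ωₙ = 3 rad/s and ζ = 1/(2·3) ≈ 0.1667.
ζωₙ = 1/2 = 0.5, so ω_d = ωₙ√(1−ζ²) = √(ωₙ² − (ζωₙ)²) = √(9 − 0.5²) = √8.75 ≈ 2.958 rad/s.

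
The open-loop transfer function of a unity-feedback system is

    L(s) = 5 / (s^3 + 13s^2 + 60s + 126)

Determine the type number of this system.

The denominator has no factor of s at the origin — no free integrator — so this is a Type 0 system.

Type 0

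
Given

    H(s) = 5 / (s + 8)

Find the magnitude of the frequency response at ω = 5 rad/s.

Substitute s = j5: numerator = 5, denominator = 8 + j5.
|H(j5)| = |5| / |8 + j5| = 5 / 9.4340 ≈ 0.5300.

|H(j5)| ≈ 0.5300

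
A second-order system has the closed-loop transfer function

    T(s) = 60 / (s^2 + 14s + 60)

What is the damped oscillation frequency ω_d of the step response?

ω_d ≈ 3.317 rad/s

Comparing s^2 + 14s + 60 to s^2 + 2ζωₙs + ωₙ²: ωₙ = √60 ≈ 7.746 rad/s and ζ = 14/(2·√60) ≈ 0.9037.
ζωₙ = 14/2 = 7, so ω_d = ωₙ√(1−ζ²) = √(ωₙ² − (ζωₙ)²) = √(60 − 7²) = √11 ≈ 3.317 rad/s.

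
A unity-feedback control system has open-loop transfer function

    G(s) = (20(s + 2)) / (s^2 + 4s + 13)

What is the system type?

The denominator has no factor of s at the origin — no free integrator — so this is a Type 0 system.

Type 0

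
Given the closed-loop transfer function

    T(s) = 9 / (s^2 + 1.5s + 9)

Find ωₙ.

Compare the denominator to the standard form s^2 + 2ζωₙs + ωₙ².
ωₙ² = 9, so ωₙ = 3 rad/s.

ωₙ = 3 rad/s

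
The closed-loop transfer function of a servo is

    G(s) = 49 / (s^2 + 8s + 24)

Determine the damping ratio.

Compare the denominator to the standard form s^2 + 2ζωₙs + ωₙ².
ωₙ² = 24, so ωₙ = √24 ≈ 4.899 rad/s.
2ζωₙ = 8, so ζ = 8/(2·√24) ≈ 0.8165.

ζ ≈ 0.8165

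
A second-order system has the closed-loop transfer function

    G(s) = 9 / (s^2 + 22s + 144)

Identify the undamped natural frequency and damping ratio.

Compare the denominator to the standard form s^2 + 2ζωₙs + ωₙ².
ωₙ² = 144, so ωₙ = 12 rad/s.
2ζωₙ = 22, so ζ = 22/(2·12) ≈ 0.9167.
With ζ = 0.9167 the response is underdamped.

ωₙ = 12 rad/s, ζ ≈ 0.9167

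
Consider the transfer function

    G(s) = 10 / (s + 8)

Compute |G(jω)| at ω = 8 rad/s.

|G(j8)| ≈ 0.8839

Substitute s = j8: numerator = 10, denominator = 8 + j8.
|G(j8)| = |10| / |8 + j8| = 10 / 11.314 ≈ 0.8839.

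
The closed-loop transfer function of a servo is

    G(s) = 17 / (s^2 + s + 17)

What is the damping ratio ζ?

ζ ≈ 0.1213

Compare the denominator to the standard form s^2 + 2ζωₙs + ωₙ².
ωₙ² = 17, so ωₙ = √17 ≈ 4.123 rad/s.
2ζωₙ = 1, so ζ = 1/(2·√17) ≈ 0.1213.
With ζ = 0.1213 the response is underdamped.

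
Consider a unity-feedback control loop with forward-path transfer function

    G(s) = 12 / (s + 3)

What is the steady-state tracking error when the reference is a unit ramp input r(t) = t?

e_ss = ∞

G(s) has no poles at the origin.
This is a Type 0 system; Kv = lim_{s→0} s·G(s) = 0, so the steady-state error for a ramp input is infinite.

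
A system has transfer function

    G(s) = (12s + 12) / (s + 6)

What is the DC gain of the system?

Set s = 0: G(0) = (12) / (6) = 2.

G(0) = 2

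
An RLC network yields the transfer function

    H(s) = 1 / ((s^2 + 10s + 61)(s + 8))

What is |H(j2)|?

|H(j2)| ≈ 0.002008

Substitute s = j2: numerator = 1, denominator = 416 + j274.
|H(j2)| = |1| / |416 + j274| = 1 / 498.13 ≈ 0.002008.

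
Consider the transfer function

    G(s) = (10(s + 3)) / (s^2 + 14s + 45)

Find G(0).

Set s = 0: G(0) = (30) / (45) = 2/3.

G(0) = 2/3 ≈ 0.6667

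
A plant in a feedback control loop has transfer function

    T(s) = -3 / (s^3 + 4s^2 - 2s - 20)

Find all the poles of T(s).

The poles are the roots of the denominator s^3 + 4s^2 - 2s - 20 = 0.
Trying s = 2: the polynomial evaluates to 0, so (s - 2) is a factor.
Dividing out leaves s^2 + 6s + 10 = 0.
The quadratic formula then gives s = -3 ± 1j.

s = -3 ± j, 2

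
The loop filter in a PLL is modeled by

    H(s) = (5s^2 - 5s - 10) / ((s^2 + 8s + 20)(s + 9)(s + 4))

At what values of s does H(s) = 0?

Set the numerator to zero: 5s^2 - 5s - 10 = 0, i.e. 5·(s^2 - s - 2) = 0.
Factoring: (s + 1)(s - 2) = 0.

s = -1, 2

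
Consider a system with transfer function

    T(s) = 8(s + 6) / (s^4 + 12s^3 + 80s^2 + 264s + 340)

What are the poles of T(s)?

s = -3 ± 5j, -3 ± j

The poles are the roots of the denominator s^4 + 12s^3 + 80s^2 + 264s + 340 = 0.
No real roots exist; factor into two real quadratics: (s^2 + 6s + 34)(s^2 + 6s + 10) = 0.
Each quadratic gives a conjugate pair via the quadratic formula.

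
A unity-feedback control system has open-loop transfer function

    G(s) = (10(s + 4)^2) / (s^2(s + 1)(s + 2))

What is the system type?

The denominator has 2 factors of s at the origin (free integrators), so this is a Type 2 system.

Type 2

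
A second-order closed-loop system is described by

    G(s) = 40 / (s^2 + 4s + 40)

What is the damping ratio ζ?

ζ ≈ 0.3162

Compare the denominator to the standard form s^2 + 2ζωₙs + ωₙ².
ωₙ² = 40, so ωₙ = √40 ≈ 6.325 rad/s.
2ζωₙ = 4, so ζ = 4/(2·√40) ≈ 0.3162.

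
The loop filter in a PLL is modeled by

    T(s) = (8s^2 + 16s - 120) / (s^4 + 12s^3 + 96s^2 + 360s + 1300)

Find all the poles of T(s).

s = -5 ± 5j, -1 ± 5j

The poles are the roots of the denominator s^4 + 12s^3 + 96s^2 + 360s + 1300 = 0.
No real roots exist; factor into two real quadratics: (s^2 + 10s + 50)(s^2 + 2s + 26) = 0.
Each quadratic gives a conjugate pair via the quadratic formula.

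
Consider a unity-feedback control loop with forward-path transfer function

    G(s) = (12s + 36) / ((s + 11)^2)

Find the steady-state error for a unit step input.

e_ss = 0.7707

G(s) has no poles at the origin.
This is a Type 0 system. Kp = lim_{s→0} G(s) = 36/121.
e_ss = 1/(1 + Kp) = 1/(1 + 36/121) = 121/157 ≈ 0.7707.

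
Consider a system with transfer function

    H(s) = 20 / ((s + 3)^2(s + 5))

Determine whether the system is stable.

stable

The poles can be read from the denominator factors: s = -3, -5, -3.
Since all poles lie strictly in the left half-plane, the system is stable.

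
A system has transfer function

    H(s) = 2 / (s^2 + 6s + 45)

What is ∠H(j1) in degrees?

At s = j1: numerator = 2, denominator = 44 + j6.
∠H = ∠num − ∠den = 0° − (7.7652°) = -7.765°.

∠H(j1) ≈ -7.765°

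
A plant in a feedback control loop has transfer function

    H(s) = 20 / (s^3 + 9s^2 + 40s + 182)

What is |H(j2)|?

|H(j2)| ≈ 0.1229

Substitute s = j2: numerator = 20, denominator = 146 + j72.
|H(j2)| = |20| / |146 + j72| = 20 / 162.79 ≈ 0.1229.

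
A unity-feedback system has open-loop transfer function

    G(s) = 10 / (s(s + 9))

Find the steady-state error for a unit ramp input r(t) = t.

e_ss = 0.9000

G(s) has one pole at the origin.
This is a Type 1 system. Kv = lim_{s→0} s·G(s) = 10/9.
e_ss = 1/Kv = 1/(10/9) = 9/10 ≈ 0.9000.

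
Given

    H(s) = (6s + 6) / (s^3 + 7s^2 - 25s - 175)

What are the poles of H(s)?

The poles are the roots of the denominator s^3 + 7s^2 - 25s - 175 = 0.
Trying s = 5: the polynomial evaluates to 0, so (s - 5) is a factor.
Dividing out leaves s^2 + 12s + 35 = 0.
Factoring the quadratic: (s + 5)(s + 7) = 0.

s = 5, -5, -7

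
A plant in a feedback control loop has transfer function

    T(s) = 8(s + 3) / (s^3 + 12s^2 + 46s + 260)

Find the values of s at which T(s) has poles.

The poles are the roots of the denominator s^3 + 12s^2 + 46s + 260 = 0.
Trying s = -10: the polynomial evaluates to 0, so (s + 10) is a factor.
Dividing out leaves s^2 + 2s + 26 = 0.
The quadratic formula then gives s = -1 ± 5j.

s = -1 ± 5j, -10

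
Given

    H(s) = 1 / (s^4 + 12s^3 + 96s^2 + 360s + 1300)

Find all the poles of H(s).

s = -5 + 5j, -5 - 5j, -1 + 5j, -1 - 5j

The poles are the roots of the denominator s^4 + 12s^3 + 96s^2 + 360s + 1300 = 0.
No real roots exist; factor into two real quadratics: (s^2 + 10s + 50)(s^2 + 2s + 26) = 0.
Each quadratic gives a conjugate pair via the quadratic formula.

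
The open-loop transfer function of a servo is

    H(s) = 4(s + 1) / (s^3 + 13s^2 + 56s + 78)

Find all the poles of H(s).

s = -5 ± j, -3

The poles are the roots of the denominator s^3 + 13s^2 + 56s + 78 = 0.
Trying s = -3: the polynomial evaluates to 0, so (s + 3) is a factor.
Dividing out leaves s^2 + 10s + 26 = 0.
The quadratic formula then gives s = -5 ± 1j.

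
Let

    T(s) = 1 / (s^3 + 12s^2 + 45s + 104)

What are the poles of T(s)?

The poles are the roots of the denominator s^3 + 12s^2 + 45s + 104 = 0.
Trying s = -8: the polynomial evaluates to 0, so (s + 8) is a factor.
Dividing out leaves s^2 + 4s + 13 = 0.
The quadratic formula then gives s = -2 ± 3j.

s = -2 ± 3j, -8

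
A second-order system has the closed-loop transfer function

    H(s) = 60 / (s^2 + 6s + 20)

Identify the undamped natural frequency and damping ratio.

Compare the denominator to the standard form s^2 + 2ζωₙs + ωₙ².
ωₙ² = 20, so ωₙ = √20 ≈ 4.472 rad/s.
2ζωₙ = 6, so ζ = 6/(2·√20) ≈ 0.6708.
With ζ = 0.6708 the response is underdamped.

ωₙ ≈ 4.472 rad/s, ζ ≈ 0.6708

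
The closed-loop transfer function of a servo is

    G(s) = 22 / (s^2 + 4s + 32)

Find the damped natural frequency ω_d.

Comparing s^2 + 4s + 32 to s^2 + 2ζωₙs + ωₙ²: ωₙ = √32 ≈ 5.657 rad/s and ζ = 4/(2·√32) ≈ 0.3536.
ζωₙ = 4/2 = 2, so ω_d = ωₙ√(1−ζ²) = √(ωₙ² − (ζωₙ)²) = √(32 − 2²) = √28 ≈ 5.292 rad/s.

ω_d ≈ 5.292 rad/s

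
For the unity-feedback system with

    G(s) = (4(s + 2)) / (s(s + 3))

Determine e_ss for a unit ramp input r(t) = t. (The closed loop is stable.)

G(s) has one pole at the origin.
This is a Type 1 system. Kv = lim_{s→0} s·G(s) = 8/3.
e_ss = 1/Kv = 1/(8/3) = 3/8 ≈ 0.3750.

e_ss = 0.3750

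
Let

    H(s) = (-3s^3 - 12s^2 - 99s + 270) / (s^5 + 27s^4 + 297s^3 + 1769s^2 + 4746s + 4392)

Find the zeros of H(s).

Set the numerator to zero: -3s^3 - 12s^2 - 99s + 270 = 0, i.e. -3·(s^3 + 4s^2 + 33s - 90) = 0.
Factoring: (s^2 + 6s + 45)(s - 2) = 0.

s = -3 ± 6j, 2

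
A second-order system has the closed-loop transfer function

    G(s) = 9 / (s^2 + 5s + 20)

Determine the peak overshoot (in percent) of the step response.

%OS ≈ 12.0%

Comparing s^2 + 5s + 20 to s^2 + 2ζωₙs + ωₙ²: ωₙ = √20 ≈ 4.472 rad/s and ζ = 5/(2·√20) ≈ 0.5590.
%OS = 100·exp(−πζ/√(1−ζ²)) = 100·exp(−π·0.5590/√(1−0.5590²)) ≈ 12.0%.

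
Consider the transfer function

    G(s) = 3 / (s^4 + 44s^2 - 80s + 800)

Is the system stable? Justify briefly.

unstable

The denominator s^4 + 44s^2 - 80s + 800 factors as (s^2 - 4s + 20)(s^2 + 4s + 40), giving poles at s = 2 ± 4j, -2 ± 6j.
Since the pole(s) at s = 2 ± 4j lie in the right half-plane, the system is unstable.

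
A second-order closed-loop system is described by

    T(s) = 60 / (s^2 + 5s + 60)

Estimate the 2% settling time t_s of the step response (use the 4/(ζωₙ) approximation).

Comparing s^2 + 5s + 60 to s^2 + 2ζωₙs + ωₙ²: ωₙ = √60 ≈ 7.746 rad/s and ζ = 5/(2·√60) ≈ 0.3227.
ζωₙ = 5/2 = 2.5, so t_s ≈ 4/(ζωₙ) = 4/2.5 = 1.600 s.

t_s ≈ 1.600 s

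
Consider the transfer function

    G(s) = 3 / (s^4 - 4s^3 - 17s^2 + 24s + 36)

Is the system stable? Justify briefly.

The denominator s^4 - 4s^3 - 17s^2 + 24s + 36 factors as (s - 2)(s + 1)(s + 3)(s - 6), giving poles at s = 2, -1, -3, 6.
Since the pole(s) at s = 2, 6 lie in the right half-plane, the system is unstable.

unstable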